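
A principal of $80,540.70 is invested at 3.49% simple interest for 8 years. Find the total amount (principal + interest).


Total amount formula: A = P(1 + rt) = P + P·r·t
Interest: I = P × r × t = $80,540.70 × 0.0349 × 8 = $22,486.96
A = P + I = $80,540.70 + $22,486.96 = $103,027.66

A = P + I = P(1 + rt) = $103,027.66


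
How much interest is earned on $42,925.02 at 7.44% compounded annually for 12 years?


Compound interest earned = final amount − principal.
A = P(1 + r/n)^(nt) = $42,925.02 × (1 + 0.0744/1)^(1 × 12) = $101,555.28
Interest = A − P = $101,555.28 − $42,925.02 = $58,630.26

Interest = A - P = $58,630.26


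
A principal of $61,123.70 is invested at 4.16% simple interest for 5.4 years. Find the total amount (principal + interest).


Total amount formula: A = P(1 + rt) = P + P·r·t
Interest: I = P × r × t = $61,123.70 × 0.0416 × 5.4 = $13,730.83
A = P + I = $61,123.70 + $13,730.83 = $74,854.53

A = P + I = P(1 + rt) = $74,854.53


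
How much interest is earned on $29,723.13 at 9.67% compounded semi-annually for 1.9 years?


Compound interest earned = final amount − principal.
A = P(1 + r/n)^(nt) = $29,723.13 × (1 + 0.0967/2)^(2 × 1.9) = $35,564.65
Interest = A − P = $35,564.65 − $29,723.13 = $5,841.52

Interest = A - P = $5,841.52


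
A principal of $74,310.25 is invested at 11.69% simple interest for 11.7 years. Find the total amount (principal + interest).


Total amount formula: A = P(1 + rt) = P + P·r·t
Interest: I = P × r × t = $74,310.25 × 0.1169 × 11.7 = $101,636.36
A = P + I = $74,310.25 + $101,636.36 = $175,946.61

A = P + I = P(1 + rt) = $175,946.61


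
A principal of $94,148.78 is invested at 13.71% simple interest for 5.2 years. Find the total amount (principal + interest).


Total amount formula: A = P(1 + rt) = P + P·r·t
Interest: I = P × r × t = $94,148.78 × 0.1371 × 5.2 = $67,120.55
A = P + I = $94,148.78 + $67,120.55 = $161,269.33

A = P + I = P(1 + rt) = $161,269.33


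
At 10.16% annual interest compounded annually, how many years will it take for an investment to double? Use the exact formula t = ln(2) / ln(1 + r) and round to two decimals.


Doubling condition: (1 + r)^t = 2
Take ln of both sides: t × ln(1 + r) = ln(2)
t = ln(2) / ln(1 + r)
t = 0.693147 / 0.096764
t = 7.16

t = ln(2) / ln(1 + r) = 7.16 years


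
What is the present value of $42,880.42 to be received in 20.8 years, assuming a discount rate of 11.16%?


Present value formula: PV = FV / (1 + r)^t
PV = $42,880.42 / (1 + 0.1116)^20.8
PV = $42,880.42 / 9.030870
PV = $4,748.20

PV = FV / (1 + r)^t = $4,748.20


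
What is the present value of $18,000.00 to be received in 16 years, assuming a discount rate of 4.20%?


Present value formula: PV = FV / (1 + r)^t
PV = $18,000.00 / (1 + 0.042)^16
PV = $18,000.00 / 1.931450
PV = $9,319.42

PV = FV / (1 + r)^t = $9,319.42


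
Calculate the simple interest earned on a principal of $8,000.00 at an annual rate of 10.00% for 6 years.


Simple interest formula: I = P × r × t
I = $8,000.00 × 0.1 × 6
I = $4,800.00

I = P × r × t = $4,800.00


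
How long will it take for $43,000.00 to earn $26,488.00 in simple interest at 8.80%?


Rearrange the simple interest formula for t:
I = P × r × t  ⇒  t = I / (P × r)
t = $26,488.00 / ($43,000.00 × 0.088)
t = 7

t = I/(P×r) = 7 years


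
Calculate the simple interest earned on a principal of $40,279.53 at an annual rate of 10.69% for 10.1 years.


Simple interest formula: I = P × r × t
I = $40,279.53 × 0.1069 × 10.1
I = $43,489.41

I = P × r × t = $43,489.41


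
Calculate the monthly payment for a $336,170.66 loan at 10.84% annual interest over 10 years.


Loan payment formula: PMT = PV × r / (1 − (1 + r)^(−n))
Monthly rate r = 0.1084/12 ≈ 0.00903333, n = 120 months
Denominator: 1 − (1 + 0.1084/12)^(−120) = 0.660110
PMT = $336,170.66 × (0.1084/12) / 0.660110
PMT = $4,600.36 per month

PMT = PV × r / (1-(1+r)^(-n)) = $4,600.36/month


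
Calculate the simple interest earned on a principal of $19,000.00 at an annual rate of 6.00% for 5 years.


Simple interest formula: I = P × r × t
I = $19,000.00 × 0.06 × 5
I = $5,700.00

I = P × r × t = $5,700.00


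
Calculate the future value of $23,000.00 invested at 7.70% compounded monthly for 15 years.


Compound interest formula: A = P(1 + r/n)^(nt)
A = $23,000.00 × (1 + 0.077/12)^(12 × 15)
Growth factor: (1 + 0.077/12)^180 = 3.1623333
A = $23,000.00 × 3.1623333
A = $72,733.67

A = P(1 + r/n)^(nt) = $72,733.67


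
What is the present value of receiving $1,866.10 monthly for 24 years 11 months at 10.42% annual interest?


Present value of an ordinary annuity: PV = PMT × (1 − (1 + r)^(−n)) / r
Monthly rate r = 0.1042/12 ≈ 0.00868333, n = 299
PV = $1,866.10 × (1 − (1 + 0.1042/12)^(−299)) / (0.1042/12)
PV = $1,866.10 × 106.481246
PV = $198,704.65

PV = PMT × (1-(1+r)^(-n))/r = $198,704.65


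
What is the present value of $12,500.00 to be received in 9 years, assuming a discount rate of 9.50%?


Present value formula: PV = FV / (1 + r)^t
PV = $12,500.00 / (1 + 0.095)^9
PV = $12,500.00 / 2.263222
PV = $5,523.10

PV = FV / (1 + r)^t = $5,523.10


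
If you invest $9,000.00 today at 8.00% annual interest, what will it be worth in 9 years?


Future value formula: FV = PV × (1 + r)^t
FV = $9,000.00 × (1 + 0.08)^9
FV = $9,000.00 × 1.9990046
FV = $17,991.04

FV = PV × (1 + r)^t = $17,991.04


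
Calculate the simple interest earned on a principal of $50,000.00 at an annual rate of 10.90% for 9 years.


Simple interest formula: I = P × r × t
I = $50,000.00 × 0.109 × 9
I = $49,050.00

I = P × r × t = $49,050.00


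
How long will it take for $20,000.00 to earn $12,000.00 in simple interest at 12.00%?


Rearrange the simple interest formula for t:
I = P × r × t  ⇒  t = I / (P × r)
t = $12,000.00 / ($20,000.00 × 0.12)
t = 5

t = I/(P×r) = 5 years


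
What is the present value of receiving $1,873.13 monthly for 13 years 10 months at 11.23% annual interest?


Present value of an ordinary annuity: PV = PMT × (1 − (1 + r)^(−n)) / r
Monthly rate r = 0.1123/12 ≈ 0.00935833, n = 166
PV = $1,873.13 × (1 − (1 + 0.1123/12)^(−166)) / (0.1123/12)
PV = $1,873.13 × 84.091533
PV = $157,514.37

PV = PMT × (1-(1+r)^(-n))/r = $157,514.37


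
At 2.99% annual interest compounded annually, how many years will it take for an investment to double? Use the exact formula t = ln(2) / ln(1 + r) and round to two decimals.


Doubling condition: (1 + r)^t = 2
Take ln of both sides: t × ln(1 + r) = ln(2)
t = ln(2) / ln(1 + r)
t = 0.693147 / 0.029462
t = 23.53

t = ln(2) / ln(1 + r) = 23.53 years


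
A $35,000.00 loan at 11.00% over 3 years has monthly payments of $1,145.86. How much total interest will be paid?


Total paid over the life of the loan = PMT × n.
Total paid = $1,145.86 × 36 = $41,250.96
Total interest = total paid − principal = $41,250.96 − $35,000.00 = $6,250.96

Total interest = (PMT × n) - PV = $6,250.96


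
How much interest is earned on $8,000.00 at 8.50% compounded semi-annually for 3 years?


Compound interest earned = final amount − principal.
A = P(1 + r/n)^(nt) = $8,000.00 × (1 + 0.085/2)^(2 × 3) = $10,269.43
Interest = A − P = $10,269.43 − $8,000.00 = $2,269.43

Interest = A - P = $2,269.43


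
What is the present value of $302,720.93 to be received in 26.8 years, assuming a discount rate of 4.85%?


Present value formula: PV = FV / (1 + r)^t
PV = $302,720.93 / (1 + 0.0485)^26.8
PV = $302,720.93 / 3.5582303
PV = $85,076.26

PV = FV / (1 + r)^t = $85,076.26


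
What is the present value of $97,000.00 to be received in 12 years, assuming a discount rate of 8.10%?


Present value formula: PV = FV / (1 + r)^t
PV = $97,000.00 / (1 + 0.081)^12
PV = $97,000.00 / 2.5462927
PV = $38,094.60

PV = FV / (1 + r)^t = $38,094.60


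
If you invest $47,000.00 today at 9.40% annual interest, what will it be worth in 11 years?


Future value formula: FV = PV × (1 + r)^t
FV = $47,000.00 × (1 + 0.094)^11
FV = $47,000.00 × 2.68652287
FV = $126,266.57

FV = PV × (1 + r)^t = $126,266.57


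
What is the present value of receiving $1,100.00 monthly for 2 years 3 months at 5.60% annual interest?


Present value of an ordinary annuity: PV = PMT × (1 − (1 + r)^(−n)) / r
Monthly rate r = 0.056/12 ≈ 0.00466667, n = 27
PV = $1,100.00 × (1 − (1 + 0.056/12)^(−27)) / (0.056/12)
PV = $1,100.00 × 25.312869
PV = $27,844.16

PV = PMT × (1-(1+r)^(-n))/r = $27,844.16


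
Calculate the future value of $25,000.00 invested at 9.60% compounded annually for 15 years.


Compound interest formula: A = P(1 + r/n)^(nt)
A = $25,000.00 × (1 + 0.096/1)^(1 × 15)
Growth factor: (1 + 0.096/1)^15 = 3.9551077
A = $25,000.00 × 3.9551077
A = $98,877.69

A = P(1 + r/n)^(nt) = $98,877.69


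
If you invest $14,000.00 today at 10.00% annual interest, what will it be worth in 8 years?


Future value formula: FV = PV × (1 + r)^t
FV = $14,000.00 × (1 + 0.1)^8
FV = $14,000.00 × 2.1435888
FV = $30,010.24

FV = PV × (1 + r)^t = $30,010.24


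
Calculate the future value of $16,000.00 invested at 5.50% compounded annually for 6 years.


Compound interest formula: A = P(1 + r/n)^(nt)
A = $16,000.00 × (1 + 0.055/1)^(1 × 6)
Growth factor: (1 + 0.055/1)^6 = 1.3788428
A = $16,000.00 × 1.3788428
A = $22,061.48

A = P(1 + r/n)^(nt) = $22,061.48


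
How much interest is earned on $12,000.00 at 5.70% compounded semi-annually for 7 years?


Compound interest earned = final amount − principal.
A = P(1 + r/n)^(nt) = $12,000.00 × (1 + 0.057/2)^(2 × 7) = $17,784.49
Interest = A − P = $17,784.49 − $12,000.00 = $5,784.49

Interest = A - P = $5,784.49


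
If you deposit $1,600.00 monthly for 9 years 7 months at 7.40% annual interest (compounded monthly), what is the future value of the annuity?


Future value of an ordinary annuity: FV = PMT × ((1 + r)^n − 1) / r
Monthly rate r = 0.074/12 ≈ 0.00616667, n = 115
FV = $1,600.00 × ((1 + 0.074/12)^115 − 1) / (0.074/12)
FV = $1,600.00 × 166.682620
FV = $266,692.19

FV = PMT × ((1+r)^n - 1)/r = $266,692.19


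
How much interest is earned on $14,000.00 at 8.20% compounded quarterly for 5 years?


Compound interest earned = final amount − principal.
A = P(1 + r/n)^(nt) = $14,000.00 × (1 + 0.082/4)^(4 × 5) = $21,008.17
Interest = A − P = $21,008.17 − $14,000.00 = $7,008.17

Interest = A - P = $7,008.17


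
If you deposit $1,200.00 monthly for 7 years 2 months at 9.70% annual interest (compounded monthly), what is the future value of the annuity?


Future value of an ordinary annuity: FV = PMT × ((1 + r)^n − 1) / r
Monthly rate r = 0.097/12 ≈ 0.00808333, n = 86
FV = $1,200.00 × ((1 + 0.097/12)^86 − 1) / (0.097/12)
FV = $1,200.00 × 123.519638
FV = $148,223.57

FV = PMT × ((1+r)^n - 1)/r = $148,223.57


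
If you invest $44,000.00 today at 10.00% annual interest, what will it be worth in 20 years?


Future value formula: FV = PV × (1 + r)^t
FV = $44,000.00 × (1 + 0.1)^20
FV = $44,000.00 × 6.727500
FV = $296,010.00

FV = PV × (1 + r)^t = $296,010.00


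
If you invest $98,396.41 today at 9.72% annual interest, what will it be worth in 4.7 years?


Future value formula: FV = PV × (1 + r)^t
FV = $98,396.41 × (1 + 0.0972)^4.7
FV = $98,396.41 × 1.54647625
FV = $152,167.71

FV = PV × (1 + r)^t = $152,167.71


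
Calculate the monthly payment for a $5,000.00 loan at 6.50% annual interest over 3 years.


Loan payment formula: PMT = PV × r / (1 − (1 + r)^(−n))
Monthly rate r = 0.065/12 ≈ 0.00541667, n = 36 months
Denominator: 1 − (1 + 0.065/12)^(−36) = 0.176732
PMT = $5,000.00 × (0.065/12) / 0.176732
PMT = $153.25 per month

PMT = PV × r / (1-(1+r)^(-n)) = $153.25/month


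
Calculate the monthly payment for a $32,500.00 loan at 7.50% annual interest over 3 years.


Loan payment formula: PMT = PV × r / (1 − (1 + r)^(−n))
Monthly rate r = 0.075/12 = 0.00625, n = 36 months
Denominator: 1 − (1 + 0.075/12)^(−36) = 0.200924
PMT = $32,500.00 × (0.075/12) / 0.200924
PMT = $1,010.95 per month

PMT = PV × r / (1-(1+r)^(-n)) = $1,010.95/month


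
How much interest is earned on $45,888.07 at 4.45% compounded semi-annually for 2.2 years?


Compound interest earned = final amount − principal.
A = P(1 + r/n)^(nt) = $45,888.07 × (1 + 0.0445/2)^(2 × 2.2) = $50,553.49
Interest = A − P = $50,553.49 − $45,888.07 = $4,665.42

Interest = A - P = $4,665.42


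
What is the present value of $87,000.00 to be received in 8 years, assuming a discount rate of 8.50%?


Present value formula: PV = FV / (1 + r)^t
PV = $87,000.00 / (1 + 0.085)^8
PV = $87,000.00 / 1.9206043
PV = $45,298.24

PV = FV / (1 + r)^t = $45,298.24


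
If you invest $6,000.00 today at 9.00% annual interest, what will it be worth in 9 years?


Future value formula: FV = PV × (1 + r)^t
FV = $6,000.00 × (1 + 0.09)^9
FV = $6,000.00 × 2.171893
FV = $13,031.36

FV = PV × (1 + r)^t = $13,031.36


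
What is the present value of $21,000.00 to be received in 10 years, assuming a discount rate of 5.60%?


Present value formula: PV = FV / (1 + r)^t
PV = $21,000.00 / (1 + 0.056)^10
PV = $21,000.00 / 1.7244046
PV = $12,178.12

PV = FV / (1 + r)^t = $12,178.12


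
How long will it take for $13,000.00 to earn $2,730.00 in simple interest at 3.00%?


Rearrange the simple interest formula for t:
I = P × r × t  ⇒  t = I / (P × r)
t = $2,730.00 / ($13,000.00 × 0.03)
t = 7

t = I/(P×r) = 7 years


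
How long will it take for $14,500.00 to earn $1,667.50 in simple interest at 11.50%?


Rearrange the simple interest formula for t:
I = P × r × t  ⇒  t = I / (P × r)
t = $1,667.50 / ($14,500.00 × 0.115)
t = 1

t = I/(P×r) = 1 year


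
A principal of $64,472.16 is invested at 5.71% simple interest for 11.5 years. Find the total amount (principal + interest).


Total amount formula: A = P(1 + rt) = P + P·r·t
Interest: I = P × r × t = $64,472.16 × 0.0571 × 11.5 = $42,335.64
A = P + I = $64,472.16 + $42,335.64 = $106,807.80

A = P + I = P(1 + rt) = $106,807.80


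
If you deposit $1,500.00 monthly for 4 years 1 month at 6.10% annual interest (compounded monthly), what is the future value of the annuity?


Future value of an ordinary annuity: FV = PMT × ((1 + r)^n − 1) / r
Monthly rate r = 0.061/12 ≈ 0.00508333, n = 49
FV = $1,500.00 × ((1 + 0.061/12)^49 − 1) / (0.061/12)
FV = $1,500.00 × 55.483234
FV = $83,224.85

FV = PMT × ((1+r)^n - 1)/r = $83,224.85


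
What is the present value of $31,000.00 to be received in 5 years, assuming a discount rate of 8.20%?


Present value formula: PV = FV / (1 + r)^t
PV = $31,000.00 / (1 + 0.082)^5
PV = $31,000.00 / 1.482983
PV = $20,903.81

PV = FV / (1 + r)^t = $20,903.81


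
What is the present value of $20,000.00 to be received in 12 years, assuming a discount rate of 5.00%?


Present value formula: PV = FV / (1 + r)^t
PV = $20,000.00 / (1 + 0.05)^12
PV = $20,000.00 / 1.795856
PV = $11,136.75

PV = FV / (1 + r)^t = $11,136.75


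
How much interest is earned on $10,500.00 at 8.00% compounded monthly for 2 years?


Compound interest earned = final amount − principal.
A = P(1 + r/n)^(nt) = $10,500.00 × (1 + 0.08/12)^(12 × 2) = $12,315.32
Interest = A − P = $12,315.32 − $10,500.00 = $1,815.32

Interest = A - P = $1,815.32


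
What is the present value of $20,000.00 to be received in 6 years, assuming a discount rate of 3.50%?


Present value formula: PV = FV / (1 + r)^t
PV = $20,000.00 / (1 + 0.035)^6
PV = $20,000.00 / 1.2292553
PV = $16,270.01

PV = FV / (1 + r)^t = $16,270.01


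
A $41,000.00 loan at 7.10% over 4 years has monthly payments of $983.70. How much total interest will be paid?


Total paid over the life of the loan = PMT × n.
Total paid = $983.70 × 48 = $47,217.60
Total interest = total paid − principal = $47,217.60 − $41,000.00 = $6,217.60

Total interest = (PMT × n) - PV = $6,217.60


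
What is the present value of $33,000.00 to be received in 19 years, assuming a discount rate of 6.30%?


Present value formula: PV = FV / (1 + r)^t
PV = $33,000.00 / (1 + 0.063)^19
PV = $33,000.00 / 3.192508
PV = $10,336.70

PV = FV / (1 + r)^t = $10,336.70


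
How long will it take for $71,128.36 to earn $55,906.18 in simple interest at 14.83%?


Rearrange the simple interest formula for t:
I = P × r × t  ⇒  t = I / (P × r)
t = $55,906.18 / ($71,128.36 × 0.1483)
t = 5.3

t = I/(P×r) = 5.3 years


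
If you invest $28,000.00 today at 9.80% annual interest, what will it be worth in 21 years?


Future value formula: FV = PV × (1 + r)^t
FV = $28,000.00 × (1 + 0.098)^21
FV = $28,000.00 × 7.1227736
FV = $199,437.66

FV = PV × (1 + r)^t = $199,437.66


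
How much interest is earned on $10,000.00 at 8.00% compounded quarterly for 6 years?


Compound interest earned = final amount − principal.
A = P(1 + r/n)^(nt) = $10,000.00 × (1 + 0.08/4)^(4 × 6) = $16,084.37
Interest = A − P = $16,084.37 − $10,000.00 = $6,084.37

Interest = A - P = $6,084.37


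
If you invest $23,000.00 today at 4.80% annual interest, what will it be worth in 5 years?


Future value formula: FV = PV × (1 + r)^t
FV = $23,000.00 × (1 + 0.048)^5
FV = $23,000.00 × 1.2641727
FV = $29,075.97

FV = PV × (1 + r)^t = $29,075.97


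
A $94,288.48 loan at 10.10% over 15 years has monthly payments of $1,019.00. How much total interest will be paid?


Total paid over the life of the loan = PMT × n.
Total paid = $1,019.00 × 180 = $183,420.00
Total interest = total paid − principal = $183,420.00 − $94,288.48 = $89,131.52

Total interest = (PMT × n) - PV = $89,131.52


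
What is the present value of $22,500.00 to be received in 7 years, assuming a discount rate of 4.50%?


Present value formula: PV = FV / (1 + r)^t
PV = $22,500.00 / (1 + 0.045)^7
PV = $22,500.00 / 1.360862
PV = $16,533.64

PV = FV / (1 + r)^t = $16,533.64


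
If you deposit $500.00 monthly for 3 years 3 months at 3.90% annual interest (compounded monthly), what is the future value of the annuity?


Future value of an ordinary annuity: FV = PMT × ((1 + r)^n − 1) / r
Monthly rate r = 0.039/12 = 0.00325, n = 39
FV = $500.00 × ((1 + 0.039/12)^39 − 1) / (0.039/12)
FV = $500.00 × 41.5076696
FV = $20,753.83

FV = PMT × ((1+r)^n - 1)/r = $20,753.83


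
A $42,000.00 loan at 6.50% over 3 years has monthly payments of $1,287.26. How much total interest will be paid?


Total paid over the life of the loan = PMT × n.
Total paid = $1,287.26 × 36 = $46,341.36
Total interest = total paid − principal = $46,341.36 − $42,000.00 = $4,341.36

Total interest = (PMT × n) - PV = $4,341.36


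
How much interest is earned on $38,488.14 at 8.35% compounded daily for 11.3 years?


Compound interest earned = final amount − principal.
A = P(1 + r/n)^(nt) = $38,488.14 × (1 + 0.0835/365)^(365 × 11.3) = $98,868.65
Interest = A − P = $98,868.65 − $38,488.14 = $60,380.51

Interest = A - P = $60,380.51


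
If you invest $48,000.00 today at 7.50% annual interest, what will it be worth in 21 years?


Future value formula: FV = PV × (1 + r)^t
FV = $48,000.00 × (1 + 0.075)^21
FV = $48,000.00 × 4.566440
FV = $219,189.12

FV = PV × (1 + r)^t = $219,189.12


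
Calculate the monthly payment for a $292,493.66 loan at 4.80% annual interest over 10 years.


Loan payment formula: PMT = PV × r / (1 − (1 + r)^(−n))
Monthly rate r = 0.048/12 = 0.004, n = 120 months
Denominator: 1 − (1 + 0.048/12)^(−120) = 0.380624
PMT = $292,493.66 × (0.048/12) / 0.380624
PMT = $3,073.83 per month

PMT = PV × r / (1-(1+r)^(-n)) = $3,073.83/month


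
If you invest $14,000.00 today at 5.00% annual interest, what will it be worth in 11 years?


Future value formula: FV = PV × (1 + r)^t
FV = $14,000.00 × (1 + 0.05)^11
FV = $14,000.00 × 1.710339
FV = $23,944.75

FV = PV × (1 + r)^t = $23,944.75


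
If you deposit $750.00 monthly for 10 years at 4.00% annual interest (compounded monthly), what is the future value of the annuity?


Future value of an ordinary annuity: FV = PMT × ((1 + r)^n − 1) / r
Monthly rate r = 0.04/12 ≈ 0.00333333, n = 120
FV = $750.00 × ((1 + 0.04/12)^120 − 1) / (0.04/12)
FV = $750.00 × 147.249805
FV = $110,437.35

FV = PMT × ((1+r)^n - 1)/r = $110,437.35


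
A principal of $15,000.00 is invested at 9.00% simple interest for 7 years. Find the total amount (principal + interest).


Total amount formula: A = P(1 + rt) = P + P·r·t
Interest: I = P × r × t = $15,000.00 × 0.09 × 7 = $9,450.00
A = P + I = $15,000.00 + $9,450.00 = $24,450.00

A = P + I = P(1 + rt) = $24,450.00


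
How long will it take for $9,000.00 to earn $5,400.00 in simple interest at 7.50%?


Rearrange the simple interest formula for t:
I = P × r × t  ⇒  t = I / (P × r)
t = $5,400.00 / ($9,000.00 × 0.075)
t = 8

t = I/(P×r) = 8 years


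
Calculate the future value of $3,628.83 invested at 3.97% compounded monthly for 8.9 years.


Compound interest formula: A = P(1 + r/n)^(nt)
A = $3,628.83 × (1 + 0.0397/12)^(12 × 8.9)
Growth factor: (1 + 0.0397/12)^106.8 = 1.422971
A = $3,628.83 × 1.422971
A = $5,163.72

A = P(1 + r/n)^(nt) = $5,163.72


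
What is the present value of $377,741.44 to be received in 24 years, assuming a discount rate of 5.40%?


Present value formula: PV = FV / (1 + r)^t
PV = $377,741.44 / (1 + 0.054)^24
PV = $377,741.44 / 3.5332524
PV = $106,910.40

PV = FV / (1 + r)^t = $106,910.40


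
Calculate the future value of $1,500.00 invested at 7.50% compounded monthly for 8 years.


Compound interest formula: A = P(1 + r/n)^(nt)
A = $1,500.00 × (1 + 0.075/12)^(12 × 8)
Growth factor: (1 + 0.075/12)^96 = 1.818720
A = $1,500.00 × 1.818720
A = $2,728.08

A = P(1 + r/n)^(nt) = $2,728.08


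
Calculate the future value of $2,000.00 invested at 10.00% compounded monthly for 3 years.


Compound interest formula: A = P(1 + r/n)^(nt)
A = $2,000.00 × (1 + 0.1/12)^(12 × 3)
Growth factor: (1 + 0.1/12)^36 = 1.348182
A = $2,000.00 × 1.348182
A = $2,696.36

A = P(1 + r/n)^(nt) = $2,696.36


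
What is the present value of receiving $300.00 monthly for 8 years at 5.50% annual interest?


Present value of an ordinary annuity: PV = PMT × (1 − (1 + r)^(−n)) / r
Monthly rate r = 0.055/12 ≈ 0.00458333, n = 96
PV = $300.00 × (1 − (1 + 0.055/12)^(−96)) / (0.055/12)
PV = $300.00 × 77.523453
PV = $23,257.04

PV = PMT × (1-(1+r)^(-n))/r = $23,257.04


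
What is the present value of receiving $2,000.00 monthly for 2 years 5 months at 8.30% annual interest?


Present value of an ordinary annuity: PV = PMT × (1 − (1 + r)^(−n)) / r
Monthly rate r = 0.083/12 ≈ 0.00691667, n = 29
PV = $2,000.00 × (1 − (1 + 0.083/12)^(−29)) / (0.083/12)
PV = $2,000.00 × 26.194916
PV = $52,389.83

PV = PMT × (1-(1+r)^(-n))/r = $52,389.83


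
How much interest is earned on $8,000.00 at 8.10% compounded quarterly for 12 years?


Compound interest earned = final amount − principal.
A = P(1 + r/n)^(nt) = $8,000.00 × (1 + 0.081/4)^(4 × 12) = $20,941.46
Interest = A − P = $20,941.46 − $8,000.00 = $12,941.46

Interest = A - P = $12,941.46


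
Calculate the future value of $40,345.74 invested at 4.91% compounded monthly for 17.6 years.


Compound interest formula: A = P(1 + r/n)^(nt)
A = $40,345.74 × (1 + 0.0491/12)^(12 × 17.6)
Growth factor: (1 + 0.0491/12)^211.2 = 2.3688317
A = $40,345.74 × 2.3688317
A = $95,572.27

A = P(1 + r/n)^(nt) = $95,572.27


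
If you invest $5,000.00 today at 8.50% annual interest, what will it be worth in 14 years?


Future value formula: FV = PV × (1 + r)^t
FV = $5,000.00 × (1 + 0.085)^14
FV = $5,000.00 × 3.133404
FV = $15,667.02

FV = PV × (1 + r)^t = $15,667.02


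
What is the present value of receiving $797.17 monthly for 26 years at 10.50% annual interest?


Present value of an ordinary annuity: PV = PMT × (1 − (1 + r)^(−n)) / r
Monthly rate r = 0.105/12 = 0.00875, n = 312
PV = $797.17 × (1 − (1 + 0.105/12)^(−312)) / (0.105/12)
PV = $797.17 × 106.743045
PV = $85,092.35

PV = PMT × (1-(1+r)^(-n))/r = $85,092.35


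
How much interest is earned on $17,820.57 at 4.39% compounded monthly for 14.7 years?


Compound interest earned = final amount − principal.
A = P(1 + r/n)^(nt) = $17,820.57 × (1 + 0.0439/12)^(12 × 14.7) = $33,937.00
Interest = A − P = $33,937.00 − $17,820.57 = $16,116.43

Interest = A - P = $16,116.43


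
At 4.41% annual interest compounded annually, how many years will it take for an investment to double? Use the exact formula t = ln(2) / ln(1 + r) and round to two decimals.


Doubling condition: (1 + r)^t = 2
Take ln of both sides: t × ln(1 + r) = ln(2)
t = ln(2) / ln(1 + r)
t = 0.693147 / 0.043155
t = 16.06

t = ln(2) / ln(1 + r) = 16.06 years


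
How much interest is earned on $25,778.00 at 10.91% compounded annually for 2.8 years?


Compound interest earned = final amount − principal.
A = P(1 + r/n)^(nt) = $25,778.00 × (1 + 0.1091/1)^(1 × 2.8) = $34,448.25
Interest = A − P = $34,448.25 − $25,778.00 = $8,670.25

Interest = A - P = $8,670.25


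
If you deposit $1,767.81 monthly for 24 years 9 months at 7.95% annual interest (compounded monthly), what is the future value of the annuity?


Future value of an ordinary annuity: FV = PMT × ((1 + r)^n − 1) / r
Monthly rate r = 0.0795/12 = 0.006625, n = 297
FV = $1,767.81 × ((1 + 0.0795/12)^297 − 1) / (0.0795/12)
FV = $1,767.81 × 921.871046
FV = $1,629,692.85

FV = PMT × ((1+r)^n - 1)/r = $1,629,692.85


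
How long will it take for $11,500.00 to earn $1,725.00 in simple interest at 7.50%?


Rearrange the simple interest formula for t:
I = P × r × t  ⇒  t = I / (P × r)
t = $1,725.00 / ($11,500.00 × 0.075)
t = 2

t = I/(P×r) = 2 years


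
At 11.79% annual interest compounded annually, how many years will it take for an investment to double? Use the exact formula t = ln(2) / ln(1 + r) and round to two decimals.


Doubling condition: (1 + r)^t = 2
Take ln of both sides: t × ln(1 + r) = ln(2)
t = ln(2) / ln(1 + r)
t = 0.693147 / 0.111452
t = 6.22

t = ln(2) / ln(1 + r) = 6.22 years


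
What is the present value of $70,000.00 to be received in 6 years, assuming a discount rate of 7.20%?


Present value formula: PV = FV / (1 + r)^t
PV = $70,000.00 / (1 + 0.072)^6
PV = $70,000.00 / 1.517640
PV = $46,124.25

PV = FV / (1 + r)^t = $46,124.25


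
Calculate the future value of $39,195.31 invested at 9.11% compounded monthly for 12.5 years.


Compound interest formula: A = P(1 + r/n)^(nt)
A = $39,195.31 × (1 + 0.0911/12)^(12 × 12.5)
Growth factor: (1 + 0.0911/12)^150 = 3.1094605
A = $39,195.31 × 3.1094605
A = $121,876.27

A = P(1 + r/n)^(nt) = $121,876.27


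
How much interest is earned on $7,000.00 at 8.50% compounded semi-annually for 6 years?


Compound interest earned = final amount − principal.
A = P(1 + r/n)^(nt) = $7,000.00 × (1 + 0.085/2)^(2 × 6) = $11,534.82
Interest = A − P = $11,534.82 − $7,000.00 = $4,534.82

Interest = A - P = $4,534.82


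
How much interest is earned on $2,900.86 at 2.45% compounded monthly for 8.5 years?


Compound interest earned = final amount − principal.
A = P(1 + r/n)^(nt) = $2,900.86 × (1 + 0.0245/12)^(12 × 8.5) = $3,571.71
Interest = A − P = $3,571.71 − $2,900.86 = $670.85

Interest = A - P = $670.85


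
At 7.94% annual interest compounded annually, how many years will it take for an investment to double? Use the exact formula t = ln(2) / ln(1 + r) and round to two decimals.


Doubling condition: (1 + r)^t = 2
Take ln of both sides: t × ln(1 + r) = ln(2)
t = ln(2) / ln(1 + r)
t = 0.693147 / 0.076405
t = 9.07

t = ln(2) / ln(1 + r) = 9.07 years


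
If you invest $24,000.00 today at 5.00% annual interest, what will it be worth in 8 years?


Future value formula: FV = PV × (1 + r)^t
FV = $24,000.00 × (1 + 0.05)^8
FV = $24,000.00 × 1.4774554
FV = $35,458.93

FV = PV × (1 + r)^t = $35,458.93


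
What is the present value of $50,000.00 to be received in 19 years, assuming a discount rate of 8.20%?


Present value formula: PV = FV / (1 + r)^t
PV = $50,000.00 / (1 + 0.082)^19
PV = $50,000.00 / 4.470107
PV = $11,185.41

PV = FV / (1 + r)^t = $11,185.41


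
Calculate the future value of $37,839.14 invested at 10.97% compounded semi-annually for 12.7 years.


Compound interest formula: A = P(1 + r/n)^(nt)
A = $37,839.14 × (1 + 0.1097/2)^(2 × 12.7)
Growth factor: (1 + 0.1097/2)^25.4 = 3.8818966
A = $37,839.14 × 3.8818966
A = $146,887.63

A = P(1 + r/n)^(nt) = $146,887.63


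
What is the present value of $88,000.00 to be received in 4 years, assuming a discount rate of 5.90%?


Present value formula: PV = FV / (1 + r)^t
PV = $88,000.00 / (1 + 0.059)^4
PV = $88,000.00 / 1.2577196
PV = $69,967.90

PV = FV / (1 + r)^t = $69,967.90


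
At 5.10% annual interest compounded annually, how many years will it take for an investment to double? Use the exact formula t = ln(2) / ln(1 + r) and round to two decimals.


Doubling condition: (1 + r)^t = 2
Take ln of both sides: t × ln(1 + r) = ln(2)
t = ln(2) / ln(1 + r)
t = 0.693147 / 0.049742
t = 13.93

t = ln(2) / ln(1 + r) = 13.93 years


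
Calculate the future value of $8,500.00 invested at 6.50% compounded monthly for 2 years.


Compound interest formula: A = P(1 + r/n)^(nt)
A = $8,500.00 × (1 + 0.065/12)^(12 × 2)
Growth factor: (1 + 0.065/12)^24 = 1.138429
A = $8,500.00 × 1.138429
A = $9,676.65

A = P(1 + r/n)^(nt) = $9,676.65


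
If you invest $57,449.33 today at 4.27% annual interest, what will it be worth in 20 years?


Future value formula: FV = PV × (1 + r)^t
FV = $57,449.33 × (1 + 0.0427)^20
FV = $57,449.33 × 2.3077432
FV = $132,578.30

FV = PV × (1 + r)^t = $132,578.30


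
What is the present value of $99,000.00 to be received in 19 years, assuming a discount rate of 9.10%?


Present value formula: PV = FV / (1 + r)^t
PV = $99,000.00 / (1 + 0.091)^19
PV = $99,000.00 / 5.232030
PV = $18,921.91

PV = FV / (1 + r)^t = $18,921.91


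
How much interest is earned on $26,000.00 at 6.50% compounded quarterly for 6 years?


Compound interest earned = final amount − principal.
A = P(1 + r/n)^(nt) = $26,000.00 × (1 + 0.065/4)^(4 × 6) = $38,281.31
Interest = A − P = $38,281.31 − $26,000.00 = $12,281.31

Interest = A - P = $12,281.31


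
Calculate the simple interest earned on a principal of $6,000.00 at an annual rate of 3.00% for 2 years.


Simple interest formula: I = P × r × t
I = $6,000.00 × 0.03 × 2
I = $360.00

I = P × r × t = $360.00


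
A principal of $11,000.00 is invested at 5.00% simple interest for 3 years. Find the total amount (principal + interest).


Total amount formula: A = P(1 + rt) = P + P·r·t
Interest: I = P × r × t = $11,000.00 × 0.05 × 3 = $1,650.00
A = P + I = $11,000.00 + $1,650.00 = $12,650.00

A = P + I = P(1 + rt) = $12,650.00


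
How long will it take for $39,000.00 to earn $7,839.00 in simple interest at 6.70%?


Rearrange the simple interest formula for t:
I = P × r × t  ⇒  t = I / (P × r)
t = $7,839.00 / ($39,000.00 × 0.067)
t = 3

t = I/(P×r) = 3 years


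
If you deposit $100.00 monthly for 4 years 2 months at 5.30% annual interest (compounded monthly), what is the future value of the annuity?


Future value of an ordinary annuity: FV = PMT × ((1 + r)^n − 1) / r
Monthly rate r = 0.053/12 ≈ 0.00441667, n = 50
FV = $100.00 × ((1 + 0.053/12)^50 − 1) / (0.053/12)
FV = $100.00 × 55.813428
FV = $5,581.34

FV = PMT × ((1+r)^n - 1)/r = $5,581.34


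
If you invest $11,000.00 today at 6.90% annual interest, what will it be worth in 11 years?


Future value formula: FV = PV × (1 + r)^t
FV = $11,000.00 × (1 + 0.069)^11
FV = $11,000.00 × 2.0833141
FV = $22,916.46

FV = PV × (1 + r)^t = $22,916.46


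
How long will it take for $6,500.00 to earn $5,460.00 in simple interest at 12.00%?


Rearrange the simple interest formula for t:
I = P × r × t  ⇒  t = I / (P × r)
t = $5,460.00 / ($6,500.00 × 0.12)
t = 7

t = I/(P×r) = 7 years


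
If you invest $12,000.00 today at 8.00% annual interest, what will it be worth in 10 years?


Future value formula: FV = PV × (1 + r)^t
FV = $12,000.00 × (1 + 0.08)^10
FV = $12,000.00 × 2.158925
FV = $25,907.10

FV = PV × (1 + r)^t = $25,907.10


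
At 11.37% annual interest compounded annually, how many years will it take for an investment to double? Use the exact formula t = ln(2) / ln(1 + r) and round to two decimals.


Doubling condition: (1 + r)^t = 2
Take ln of both sides: t × ln(1 + r) = ln(2)
t = ln(2) / ln(1 + r)
t = 0.693147 / 0.107688
t = 6.44

t = ln(2) / ln(1 + r) = 6.44 years


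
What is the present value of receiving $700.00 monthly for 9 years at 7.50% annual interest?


Present value of an ordinary annuity: PV = PMT × (1 − (1 + r)^(−n)) / r
Monthly rate r = 0.075/12 = 0.00625, n = 108
PV = $700.00 × (1 − (1 + 0.075/12)^(−108)) / (0.075/12)
PV = $700.00 × 78.363665
PV = $54,854.57

PV = PMT × (1-(1+r)^(-n))/r = $54,854.57


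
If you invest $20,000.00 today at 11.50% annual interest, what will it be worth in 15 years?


Future value formula: FV = PV × (1 + r)^t
FV = $20,000.00 × (1 + 0.115)^15
FV = $20,000.00 × 5.118268
FV = $102,365.36

FV = PV × (1 + r)^t = $102,365.36


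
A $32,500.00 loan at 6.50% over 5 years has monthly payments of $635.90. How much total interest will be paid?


Total paid over the life of the loan = PMT × n.
Total paid = $635.90 × 60 = $38,154.00
Total interest = total paid − principal = $38,154.00 − $32,500.00 = $5,654.00

Total interest = (PMT × n) - PV = $5,654.00


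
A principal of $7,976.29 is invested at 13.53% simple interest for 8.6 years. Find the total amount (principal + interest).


Total amount formula: A = P(1 + rt) = P + P·r·t
Interest: I = P × r × t = $7,976.29 × 0.1353 × 8.6 = $9,281.05
A = P + I = $7,976.29 + $9,281.05 = $17,257.34

A = P + I = P(1 + rt) = $17,257.34


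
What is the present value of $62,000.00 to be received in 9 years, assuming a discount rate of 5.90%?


Present value formula: PV = FV / (1 + r)^t
PV = $62,000.00 / (1 + 0.059)^9
PV = $62,000.00 / 1.6751883
PV = $37,010.76

PV = FV / (1 + r)^t = $37,010.76


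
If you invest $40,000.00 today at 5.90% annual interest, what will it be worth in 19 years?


Future value formula: FV = PV × (1 + r)^t
FV = $40,000.00 × (1 + 0.059)^19
FV = $40,000.00 × 2.971825
FV = $118,873.00

FV = PV × (1 + r)^t = $118,873.00


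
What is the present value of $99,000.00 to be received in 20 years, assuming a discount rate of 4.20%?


Present value formula: PV = FV / (1 + r)^t
PV = $99,000.00 / (1 + 0.042)^20
PV = $99,000.00 / 2.2769546
PV = $43,479.13

PV = FV / (1 + r)^t = $43,479.13


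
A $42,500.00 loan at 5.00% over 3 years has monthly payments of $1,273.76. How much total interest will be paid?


Total paid over the life of the loan = PMT × n.
Total paid = $1,273.76 × 36 = $45,855.36
Total interest = total paid − principal = $45,855.36 − $42,500.00 = $3,355.36

Total interest = (PMT × n) - PV = $3,355.36


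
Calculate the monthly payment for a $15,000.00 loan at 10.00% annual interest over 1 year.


Loan payment formula: PMT = PV × r / (1 − (1 + r)^(−n))
Monthly rate r = 0.1/12 ≈ 0.00833333, n = 12 months
Denominator: 1 − (1 + 0.1/12)^(−12) = 0.0947876
PMT = $15,000.00 × (0.1/12) / 0.0947876
PMT = $1,318.74 per month

PMT = PV × r / (1-(1+r)^(-n)) = $1,318.74/month


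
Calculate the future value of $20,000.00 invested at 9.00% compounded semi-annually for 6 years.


Compound interest formula: A = P(1 + r/n)^(nt)
A = $20,000.00 × (1 + 0.09/2)^(2 × 6)
Growth factor: (1 + 0.09/2)^12 = 1.6958814
A = $20,000.00 × 1.6958814
A = $33,917.63

A = P(1 + r/n)^(nt) = $33,917.63


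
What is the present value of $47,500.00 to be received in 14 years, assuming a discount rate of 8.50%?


Present value formula: PV = FV / (1 + r)^t
PV = $47,500.00 / (1 + 0.085)^14
PV = $47,500.00 / 3.133404
PV = $15,159.23

PV = FV / (1 + r)^t = $15,159.23


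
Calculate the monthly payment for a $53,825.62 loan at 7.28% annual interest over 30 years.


Loan payment formula: PMT = PV × r / (1 − (1 + r)^(−n))
Monthly rate r = 0.0728/12 ≈ 0.00606667, n = 360 months
Denominator: 1 − (1 + 0.0728/12)^(−360) = 0.886664
PMT = $53,825.62 × (0.0728/12) / 0.886664
PMT = $368.28 per month

PMT = PV × r / (1-(1+r)^(-n)) = $368.28/month


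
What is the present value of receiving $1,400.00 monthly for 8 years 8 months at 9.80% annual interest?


Present value of an ordinary annuity: PV = PMT × (1 − (1 + r)^(−n)) / r
Monthly rate r = 0.098/12 ≈ 0.00816667, n = 104
PV = $1,400.00 × (1 − (1 + 0.098/12)^(−104)) / (0.098/12)
PV = $1,400.00 × 69.896596
PV = $97,855.23

PV = PMT × (1-(1+r)^(-n))/r = $97,855.23


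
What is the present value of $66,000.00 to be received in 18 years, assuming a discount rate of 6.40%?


Present value formula: PV = FV / (1 + r)^t
PV = $66,000.00 / (1 + 0.064)^18
PV = $66,000.00 / 3.0545645
PV = $21,607.01

PV = FV / (1 + r)^t = $21,607.01


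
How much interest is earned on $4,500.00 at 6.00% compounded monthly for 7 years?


Compound interest earned = final amount − principal.
A = P(1 + r/n)^(nt) = $4,500.00 × (1 + 0.06/12)^(12 × 7) = $6,841.66
Interest = A − P = $6,841.66 − $4,500.00 = $2,341.66

Interest = A - P = $2,341.66


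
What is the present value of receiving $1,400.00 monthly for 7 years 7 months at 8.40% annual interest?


Present value of an ordinary annuity: PV = PMT × (1 − (1 + r)^(−n)) / r
Monthly rate r = 0.084/12 = 0.007, n = 91
PV = $1,400.00 × (1 − (1 + 0.084/12)^(−91)) / (0.084/12)
PV = $1,400.00 × 67.135481
PV = $93,989.67

PV = PMT × (1-(1+r)^(-n))/r = $93,989.67


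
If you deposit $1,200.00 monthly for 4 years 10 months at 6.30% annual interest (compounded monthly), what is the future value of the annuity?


Future value of an ordinary annuity: FV = PMT × ((1 + r)^n − 1) / r
Monthly rate r = 0.063/12 = 0.00525, n = 58
FV = $1,200.00 × ((1 + 0.063/12)^58 − 1) / (0.063/12)
FV = $1,200.00 × 67.593761
FV = $81,112.51

FV = PMT × ((1+r)^n - 1)/r = $81,112.51


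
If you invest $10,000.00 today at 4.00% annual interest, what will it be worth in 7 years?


Future value formula: FV = PV × (1 + r)^t
FV = $10,000.00 × (1 + 0.04)^7
FV = $10,000.00 × 1.315932
FV = $13,159.32

FV = PV × (1 + r)^t = $13,159.32


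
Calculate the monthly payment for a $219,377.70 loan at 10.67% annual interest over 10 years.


Loan payment formula: PMT = PV × r / (1 − (1 + r)^(−n))
Monthly rate r = 0.1067/12 ≈ 0.00889167, n = 120 months
Denominator: 1 − (1 + 0.1067/12)^(−120) = 0.654335
PMT = $219,377.70 × (0.1067/12) / 0.654335
PMT = $2,981.09 per month

PMT = PV × r / (1-(1+r)^(-n)) = $2,981.09/month


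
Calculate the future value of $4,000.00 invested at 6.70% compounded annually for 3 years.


Compound interest formula: A = P(1 + r/n)^(nt)
A = $4,000.00 × (1 + 0.067/1)^(1 × 3)
Growth factor: (1 + 0.067/1)^3 = 1.214768
A = $4,000.00 × 1.214768
A = $4,859.07

A = P(1 + r/n)^(nt) = $4,859.07


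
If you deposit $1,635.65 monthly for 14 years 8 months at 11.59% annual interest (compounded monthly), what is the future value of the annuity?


Future value of an ordinary annuity: FV = PMT × ((1 + r)^n − 1) / r
Monthly rate r = 0.1159/12 ≈ 0.00965833, n = 176
FV = $1,635.65 × ((1 + 0.1159/12)^176 − 1) / (0.1159/12)
FV = $1,635.65 × 458.5425765
FV = $750,015.17

FV = PMT × ((1+r)^n - 1)/r = $750,015.17


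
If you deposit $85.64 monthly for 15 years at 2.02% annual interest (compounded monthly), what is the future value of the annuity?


Future value of an ordinary annuity: FV = PMT × ((1 + r)^n − 1) / r
Monthly rate r = 0.0202/12 ≈ 0.00168333, n = 180
FV = $85.64 × ((1 + 0.0202/12)^180 − 1) / (0.0202/12)
FV = $85.64 × 210.041354
FV = $17,987.94

FV = PMT × ((1+r)^n - 1)/r = $17,987.94
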